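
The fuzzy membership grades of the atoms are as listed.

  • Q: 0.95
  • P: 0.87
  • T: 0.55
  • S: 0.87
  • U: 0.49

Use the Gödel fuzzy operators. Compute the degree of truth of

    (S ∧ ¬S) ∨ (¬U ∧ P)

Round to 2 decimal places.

¬S = 1 − 0.87 = 0.13
S ∧ ¬S = min(a, b) on (0.87, 0.13) = 0.13
¬U = 1 − 0.49 = 0.51
¬U ∧ P = min(a, b) on (0.51, 0.87) = 0.51
(S ∧ ¬S) ∨ (¬U ∧ P) = max(a, b) on (0.13, 0.51) = 0.51

0.51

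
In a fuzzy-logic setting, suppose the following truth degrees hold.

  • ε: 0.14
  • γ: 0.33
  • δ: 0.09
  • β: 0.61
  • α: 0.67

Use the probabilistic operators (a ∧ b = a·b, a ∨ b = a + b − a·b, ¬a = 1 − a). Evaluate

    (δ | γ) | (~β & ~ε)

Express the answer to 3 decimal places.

0.595

δ | γ = a + b − a·b on (0.0900, 0.3300) = 0.3903
~β = 1 − 0.6100 = 0.3900
~ε = 1 − 0.1400 = 0.8600
~β & ~ε = a·b on (0.3900, 0.8600) = 0.3354
(δ | γ) | (~β & ~ε) = a + b − a·b on (0.3903, 0.3354) = 0.5948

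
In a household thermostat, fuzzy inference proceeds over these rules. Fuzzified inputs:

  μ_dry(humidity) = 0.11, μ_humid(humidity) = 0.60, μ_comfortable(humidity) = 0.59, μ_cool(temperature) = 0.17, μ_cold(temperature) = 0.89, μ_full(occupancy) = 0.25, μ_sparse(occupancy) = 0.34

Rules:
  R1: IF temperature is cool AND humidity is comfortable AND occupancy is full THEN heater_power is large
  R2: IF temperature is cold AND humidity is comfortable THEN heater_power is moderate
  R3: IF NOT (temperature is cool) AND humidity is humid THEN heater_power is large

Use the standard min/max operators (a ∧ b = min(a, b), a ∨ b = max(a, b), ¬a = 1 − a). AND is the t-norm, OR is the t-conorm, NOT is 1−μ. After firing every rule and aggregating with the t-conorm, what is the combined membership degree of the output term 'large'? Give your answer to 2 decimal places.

0.60

R1: cool=0.17, comfortable=0.59, full=0.25; AND[min(a, b)] → w = 0.17
R2: cold=0.89, comfortable=0.59; AND[min(a, b)] → w = 0.59
R3: ¬cool=1−0.17=0.83, humid=0.60; AND[min(a, b)] → w = 0.60
Rules with consequent 'large': {R1, R3} → strengths 0.17, 0.60
Aggregate via t-conorm [max(a, b)]: 0.60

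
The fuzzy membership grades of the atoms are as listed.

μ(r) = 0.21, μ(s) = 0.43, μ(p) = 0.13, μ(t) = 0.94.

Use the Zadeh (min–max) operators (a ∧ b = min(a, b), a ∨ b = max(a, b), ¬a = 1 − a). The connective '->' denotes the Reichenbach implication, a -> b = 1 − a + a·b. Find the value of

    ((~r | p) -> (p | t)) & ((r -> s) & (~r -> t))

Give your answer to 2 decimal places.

~r = 1 − 0.21 = 0.79
~r | p = max(a, b) on (0.79, 0.13) = 0.79
p | t = max(a, b) on (0.13, 0.94) = 0.94
(~r | p) -> (p | t)  [Reichenbach: 1 − a + a·b] with a=0.79, b=0.94 → 0.95
r -> s  [Reichenbach: 1 − a + a·b] with a=0.21, b=0.43 → 0.88
~r = 1 − 0.21 = 0.79
~r -> t  [Reichenbach: 1 − a + a·b] with a=0.79, b=0.94 → 0.95
(r -> s) & (~r -> t) = min(a, b) on (0.88, 0.95) = 0.88
((~r | p) -> (p | t)) & ((r -> s) & (~r -> t)) = min(a, b) on (0.95, 0.88) = 0.88

0.88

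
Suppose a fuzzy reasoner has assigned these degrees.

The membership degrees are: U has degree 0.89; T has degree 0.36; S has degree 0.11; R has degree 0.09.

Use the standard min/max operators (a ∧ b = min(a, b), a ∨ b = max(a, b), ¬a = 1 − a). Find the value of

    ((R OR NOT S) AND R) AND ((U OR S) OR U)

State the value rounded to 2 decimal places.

NOT S = 1 − 0.11 = 0.89
R OR NOT S = max(a, b) on (0.09, 0.89) = 0.89
(R OR NOT S) AND R = min(a, b) on (0.89, 0.09) = 0.09
U OR S = max(a, b) on (0.89, 0.11) = 0.89
(U OR S) OR U = max(a, b) on (0.89, 0.89) = 0.89
((R OR NOT S) AND R) AND ((U OR S) OR U) = min(a, b) on (0.09, 0.89) = 0.09

0.09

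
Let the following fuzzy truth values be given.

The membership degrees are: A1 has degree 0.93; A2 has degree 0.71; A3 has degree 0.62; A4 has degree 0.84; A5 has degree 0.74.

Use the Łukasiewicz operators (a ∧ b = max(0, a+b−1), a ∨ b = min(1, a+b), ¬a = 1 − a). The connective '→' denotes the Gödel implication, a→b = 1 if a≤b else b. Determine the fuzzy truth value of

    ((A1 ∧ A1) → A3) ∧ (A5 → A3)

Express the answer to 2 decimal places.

0.24

A1 ∧ A1 = max(0, a+b−1) on (0.93, 0.93) = 0.86
(A1 ∧ A1) → A3  [Gödel: 1 if a≤b else b] with a=0.86, b=0.62 → 0.62
A5 → A3  [Gödel: 1 if a≤b else b] with a=0.74, b=0.62 → 0.62
((A1 ∧ A1) → A3) ∧ (A5 → A3) = max(0, a+b−1) on (0.62, 0.62) = 0.24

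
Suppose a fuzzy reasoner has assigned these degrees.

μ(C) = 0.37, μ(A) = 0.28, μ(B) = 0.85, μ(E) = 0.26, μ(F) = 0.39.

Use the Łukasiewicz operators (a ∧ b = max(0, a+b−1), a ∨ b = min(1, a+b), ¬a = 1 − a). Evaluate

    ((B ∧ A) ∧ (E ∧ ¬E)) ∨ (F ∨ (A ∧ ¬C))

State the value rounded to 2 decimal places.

0.39

B ∧ A = max(0, a+b−1) on (0.85, 0.28) = 0.13
¬E = 1 − 0.26 = 0.74
E ∧ ¬E = max(0, a+b−1) on (0.26, 0.74) = 0.00
(B ∧ A) ∧ (E ∧ ¬E) = max(0, a+b−1) on (0.13, 0.00) = 0.00
¬C = 1 − 0.37 = 0.63
A ∧ ¬C = max(0, a+b−1) on (0.28, 0.63) = 0.00
F ∨ (A ∧ ¬C) = min(1, a+b) on (0.39, 0.00) = 0.39
((B ∧ A) ∧ (E ∧ ¬E)) ∨ (F ∨ (A ∧ ¬C)) = min(1, a+b) on (0.00, 0.39) = 0.39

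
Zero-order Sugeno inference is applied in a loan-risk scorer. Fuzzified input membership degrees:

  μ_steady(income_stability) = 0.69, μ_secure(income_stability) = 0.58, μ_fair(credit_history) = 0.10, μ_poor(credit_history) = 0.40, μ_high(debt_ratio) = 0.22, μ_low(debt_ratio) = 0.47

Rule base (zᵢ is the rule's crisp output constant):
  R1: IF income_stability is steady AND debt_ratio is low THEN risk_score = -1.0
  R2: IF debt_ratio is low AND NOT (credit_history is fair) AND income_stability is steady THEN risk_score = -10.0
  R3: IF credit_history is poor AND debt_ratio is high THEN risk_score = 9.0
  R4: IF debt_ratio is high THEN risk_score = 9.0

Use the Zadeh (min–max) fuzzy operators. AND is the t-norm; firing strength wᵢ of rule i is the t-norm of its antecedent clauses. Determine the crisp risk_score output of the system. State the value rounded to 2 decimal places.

-0.88

R1 (z=-1.0): steady=0.69, low=0.47; AND[min(a, b)] → w = 0.47
R2 (z=-10.0): low=0.47, ¬fair=1−0.10=0.90, steady=0.69; AND[min(a, b)] → w = 0.47
R3 (z=9.0): poor=0.40, high=0.22; AND[min(a, b)] → w = 0.22
R4 (z=9.0): high=0.22 → w = 0.22
Weighted average = (0.47·-1.0 + 0.47·-10.0 + 0.22·9.0 + 0.22·9.0) / (0.47 + 0.47 + 0.22 + 0.22)
  = -1.2100 / 1.3800 = -0.88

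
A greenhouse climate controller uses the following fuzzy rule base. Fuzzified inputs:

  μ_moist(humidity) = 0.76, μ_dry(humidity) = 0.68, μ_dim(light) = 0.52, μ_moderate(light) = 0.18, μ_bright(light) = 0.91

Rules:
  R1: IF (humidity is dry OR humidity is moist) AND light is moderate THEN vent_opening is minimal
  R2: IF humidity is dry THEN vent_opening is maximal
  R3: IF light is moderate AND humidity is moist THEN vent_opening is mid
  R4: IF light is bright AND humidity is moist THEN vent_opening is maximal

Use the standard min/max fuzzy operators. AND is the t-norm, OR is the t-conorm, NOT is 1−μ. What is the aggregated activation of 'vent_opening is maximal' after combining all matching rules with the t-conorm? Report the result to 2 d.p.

R1: (dry=0.68 OR moist=0.76) = 0.76; AND[min(a, b)] with moderate=0.18 → w = 0.18
R2: dry=0.68 → w = 0.68
R3: moderate=0.18, moist=0.76; AND[min(a, b)] → w = 0.18
R4: bright=0.91, moist=0.76; AND[min(a, b)] → w = 0.76
Rules with consequent 'maximal': {R2, R4} → strengths 0.68, 0.76
Aggregate via t-conorm [max(a, b)]: 0.76

0.76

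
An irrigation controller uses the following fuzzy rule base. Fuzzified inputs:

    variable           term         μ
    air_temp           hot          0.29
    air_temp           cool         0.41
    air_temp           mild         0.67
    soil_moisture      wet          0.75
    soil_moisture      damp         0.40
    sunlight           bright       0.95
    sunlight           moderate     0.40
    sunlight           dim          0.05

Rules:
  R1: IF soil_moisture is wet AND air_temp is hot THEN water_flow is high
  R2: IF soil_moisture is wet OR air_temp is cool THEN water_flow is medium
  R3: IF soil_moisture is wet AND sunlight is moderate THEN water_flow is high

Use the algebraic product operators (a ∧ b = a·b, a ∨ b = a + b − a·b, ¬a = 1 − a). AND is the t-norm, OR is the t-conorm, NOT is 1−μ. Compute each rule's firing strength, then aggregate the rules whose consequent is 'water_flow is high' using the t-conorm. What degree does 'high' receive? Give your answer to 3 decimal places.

0.452

R1: wet=0.75, hot=0.29; AND[a·b] → w = 0.2175
R2: wet=0.75, cool=0.41; OR[a + b − a·b] → w = 0.8525
R3: wet=0.75, moderate=0.40; AND[a·b] → w = 0.3000
Rules with consequent 'high': {R1, R3} → strengths 0.2175, 0.3000
Aggregate via t-conorm [a + b − a·b]: 0.4523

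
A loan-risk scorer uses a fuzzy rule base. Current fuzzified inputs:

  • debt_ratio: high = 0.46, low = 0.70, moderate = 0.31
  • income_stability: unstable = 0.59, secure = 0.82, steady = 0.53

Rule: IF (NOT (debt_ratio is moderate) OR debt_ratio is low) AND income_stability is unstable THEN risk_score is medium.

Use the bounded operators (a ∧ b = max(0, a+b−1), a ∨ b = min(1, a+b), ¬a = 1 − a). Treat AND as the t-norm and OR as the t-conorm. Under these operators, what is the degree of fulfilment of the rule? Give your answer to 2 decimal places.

firing strength: (¬moderate=1−0.31=0.69 OR low=0.70) = 1.00; AND[max(0, a+b−1)] with unstable=0.59 → w = 0.59

0.59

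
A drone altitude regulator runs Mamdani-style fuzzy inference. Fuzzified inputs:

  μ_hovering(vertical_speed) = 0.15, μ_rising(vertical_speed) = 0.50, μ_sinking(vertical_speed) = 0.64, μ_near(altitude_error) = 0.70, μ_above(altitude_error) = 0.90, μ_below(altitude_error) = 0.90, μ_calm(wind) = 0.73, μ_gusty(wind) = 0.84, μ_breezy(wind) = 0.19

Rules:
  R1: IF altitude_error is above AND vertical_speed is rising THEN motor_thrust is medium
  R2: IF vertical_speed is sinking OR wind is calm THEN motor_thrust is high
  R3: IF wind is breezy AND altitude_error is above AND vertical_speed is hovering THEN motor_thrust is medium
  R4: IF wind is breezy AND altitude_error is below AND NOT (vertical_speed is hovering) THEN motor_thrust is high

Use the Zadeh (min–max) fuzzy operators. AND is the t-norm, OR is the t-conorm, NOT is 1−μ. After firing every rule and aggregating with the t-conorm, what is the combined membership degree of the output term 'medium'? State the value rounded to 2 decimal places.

0.50

R1: above=0.90, rising=0.50; AND[min(a, b)] → w = 0.50
R2: sinking=0.64, calm=0.73; OR[max(a, b)] → w = 0.73
R3: breezy=0.19, above=0.90, hovering=0.15; AND[min(a, b)] → w = 0.15
R4: breezy=0.19, below=0.90, ¬hovering=1−0.15=0.85; AND[min(a, b)] → w = 0.19
Rules with consequent 'medium': {R1, R3} → strengths 0.50, 0.15
Aggregate via t-conorm [max(a, b)]: 0.50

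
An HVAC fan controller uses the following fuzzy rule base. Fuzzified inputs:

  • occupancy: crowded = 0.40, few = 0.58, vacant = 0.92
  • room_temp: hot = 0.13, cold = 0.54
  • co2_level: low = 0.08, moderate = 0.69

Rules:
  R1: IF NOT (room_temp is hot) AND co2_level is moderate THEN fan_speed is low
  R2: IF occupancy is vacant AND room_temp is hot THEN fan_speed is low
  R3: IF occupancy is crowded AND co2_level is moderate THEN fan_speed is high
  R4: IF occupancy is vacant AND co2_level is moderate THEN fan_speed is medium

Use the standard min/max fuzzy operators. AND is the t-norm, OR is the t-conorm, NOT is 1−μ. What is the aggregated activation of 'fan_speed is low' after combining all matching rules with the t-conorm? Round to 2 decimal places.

R1: ¬hot=1−0.13=0.87, moderate=0.69; AND[min(a, b)] → w = 0.69
R2: vacant=0.92, hot=0.13; AND[min(a, b)] → w = 0.13
R3: crowded=0.40, moderate=0.69; AND[min(a, b)] → w = 0.40
R4: vacant=0.92, moderate=0.69; AND[min(a, b)] → w = 0.69
Rules with consequent 'low': {R1, R2} → strengths 0.69, 0.13
Aggregate via t-conorm [max(a, b)]: 0.69

0.69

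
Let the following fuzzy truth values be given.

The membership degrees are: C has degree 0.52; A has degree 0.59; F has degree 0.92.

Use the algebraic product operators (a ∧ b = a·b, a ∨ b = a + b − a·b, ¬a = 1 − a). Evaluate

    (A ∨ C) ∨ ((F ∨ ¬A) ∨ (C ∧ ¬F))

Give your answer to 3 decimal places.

0.991

A ∨ C = a + b − a·b on (0.5900, 0.5200) = 0.8032
¬A = 1 − 0.5900 = 0.4100
F ∨ ¬A = a + b − a·b on (0.9200, 0.4100) = 0.9528
¬F = 1 − 0.9200 = 0.0800
C ∧ ¬F = a·b on (0.5200, 0.0800) = 0.0416
(F ∨ ¬A) ∨ (C ∧ ¬F) = a + b − a·b on (0.9528, 0.0416) = 0.9548
(A ∨ C) ∨ ((F ∨ ¬A) ∨ (C ∧ ¬F)) = a + b − a·b on (0.8032, 0.9548) = 0.9911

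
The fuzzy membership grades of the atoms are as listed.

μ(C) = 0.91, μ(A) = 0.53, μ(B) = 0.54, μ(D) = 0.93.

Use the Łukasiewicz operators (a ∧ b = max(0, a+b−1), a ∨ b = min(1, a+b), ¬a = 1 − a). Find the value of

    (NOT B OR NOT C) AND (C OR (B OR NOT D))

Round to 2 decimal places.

NOT B = 1 − 0.54 = 0.46
NOT C = 1 − 0.91 = 0.09
NOT B OR NOT C = min(1, a+b) on (0.46, 0.09) = 0.55
NOT D = 1 − 0.93 = 0.07
B OR NOT D = min(1, a+b) on (0.54, 0.07) = 0.61
C OR (B OR NOT D) = min(1, a+b) on (0.91, 0.61) = 1.00
(NOT B OR NOT C) AND (C OR (B OR NOT D)) = max(0, a+b−1) on (0.55, 1.00) = 0.55

0.55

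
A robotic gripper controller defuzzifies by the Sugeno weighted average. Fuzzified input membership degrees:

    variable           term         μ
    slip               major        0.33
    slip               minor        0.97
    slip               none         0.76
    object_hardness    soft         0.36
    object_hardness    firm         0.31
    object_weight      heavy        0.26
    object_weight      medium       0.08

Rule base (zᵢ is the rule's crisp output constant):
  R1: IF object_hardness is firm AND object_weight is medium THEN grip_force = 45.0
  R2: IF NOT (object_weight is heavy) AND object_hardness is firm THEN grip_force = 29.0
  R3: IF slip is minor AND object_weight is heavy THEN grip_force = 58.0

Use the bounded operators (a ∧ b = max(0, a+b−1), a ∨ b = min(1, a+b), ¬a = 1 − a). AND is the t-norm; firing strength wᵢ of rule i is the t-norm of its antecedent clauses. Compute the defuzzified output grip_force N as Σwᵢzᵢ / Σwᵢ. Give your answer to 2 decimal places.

R1 (z=45.0): firm=0.31, medium=0.08; AND[max(0, a+b−1)] → w = 0.00
R2 (z=29.0): ¬heavy=1−0.26=0.74, firm=0.31; AND[max(0, a+b−1)] → w = 0.05
R3 (z=58.0): minor=0.97, heavy=0.26; AND[max(0, a+b−1)] → w = 0.23
Weighted average = (0.00·45.0 + 0.05·29.0 + 0.23·58.0) / (0.00 + 0.05 + 0.23)
  = 14.7900 / 0.2800 = 52.82

52.82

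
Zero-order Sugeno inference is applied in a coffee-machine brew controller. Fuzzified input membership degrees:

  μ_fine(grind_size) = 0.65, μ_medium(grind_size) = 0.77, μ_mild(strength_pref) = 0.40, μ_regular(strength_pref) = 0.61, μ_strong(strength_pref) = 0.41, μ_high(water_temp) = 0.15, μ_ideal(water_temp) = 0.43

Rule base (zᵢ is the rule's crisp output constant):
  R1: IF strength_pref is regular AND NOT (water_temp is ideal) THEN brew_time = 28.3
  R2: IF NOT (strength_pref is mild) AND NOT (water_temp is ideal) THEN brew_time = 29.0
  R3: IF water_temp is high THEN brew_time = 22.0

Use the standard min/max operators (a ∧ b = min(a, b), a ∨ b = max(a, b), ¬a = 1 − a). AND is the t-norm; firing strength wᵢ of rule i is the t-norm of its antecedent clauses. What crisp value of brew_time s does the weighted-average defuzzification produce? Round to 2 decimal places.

27.88

R1 (z=28.3): regular=0.61, ¬ideal=1−0.43=0.57; AND[min(a, b)] → w = 0.57
R2 (z=29.0): ¬mild=1−0.40=0.60, ¬ideal=1−0.43=0.57; AND[min(a, b)] → w = 0.57
R3 (z=22.0): high=0.15 → w = 0.15
Weighted average = (0.57·28.3 + 0.57·29.0 + 0.15·22.0) / (0.57 + 0.57 + 0.15)
  = 35.9610 / 1.2900 = 27.88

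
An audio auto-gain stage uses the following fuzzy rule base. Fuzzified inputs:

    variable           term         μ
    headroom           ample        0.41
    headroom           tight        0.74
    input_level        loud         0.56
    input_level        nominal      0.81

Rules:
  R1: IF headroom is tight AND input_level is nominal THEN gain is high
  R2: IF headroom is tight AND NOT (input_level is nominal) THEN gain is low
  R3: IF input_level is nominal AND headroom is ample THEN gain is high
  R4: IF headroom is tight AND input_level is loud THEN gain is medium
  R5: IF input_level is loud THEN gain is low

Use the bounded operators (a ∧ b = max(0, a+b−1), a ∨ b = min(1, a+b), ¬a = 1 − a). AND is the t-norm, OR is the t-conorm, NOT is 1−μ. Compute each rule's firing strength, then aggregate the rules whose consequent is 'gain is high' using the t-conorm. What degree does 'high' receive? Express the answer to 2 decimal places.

R1: tight=0.74, nominal=0.81; AND[max(0, a+b−1)] → w = 0.55
R2: tight=0.74, ¬nominal=1−0.81=0.19; AND[max(0, a+b−1)] → w = 0.00
R3: nominal=0.81, ample=0.41; AND[max(0, a+b−1)] → w = 0.22
R4: tight=0.74, loud=0.56; AND[max(0, a+b−1)] → w = 0.30
R5: loud=0.56 → w = 0.56
Rules with consequent 'high': {R1, R3} → strengths 0.55, 0.22
Aggregate via t-conorm [min(1, a+b)]: 0.77

0.77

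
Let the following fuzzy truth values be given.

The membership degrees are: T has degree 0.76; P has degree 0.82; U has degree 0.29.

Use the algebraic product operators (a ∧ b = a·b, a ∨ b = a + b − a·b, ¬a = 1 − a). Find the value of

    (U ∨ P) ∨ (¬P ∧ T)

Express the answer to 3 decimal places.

0.890

U ∨ P = a + b − a·b on (0.2900, 0.8200) = 0.8722
¬P = 1 − 0.8200 = 0.1800
¬P ∧ T = a·b on (0.1800, 0.7600) = 0.1368
(U ∨ P) ∨ (¬P ∧ T) = a + b − a·b on (0.8722, 0.1368) = 0.8897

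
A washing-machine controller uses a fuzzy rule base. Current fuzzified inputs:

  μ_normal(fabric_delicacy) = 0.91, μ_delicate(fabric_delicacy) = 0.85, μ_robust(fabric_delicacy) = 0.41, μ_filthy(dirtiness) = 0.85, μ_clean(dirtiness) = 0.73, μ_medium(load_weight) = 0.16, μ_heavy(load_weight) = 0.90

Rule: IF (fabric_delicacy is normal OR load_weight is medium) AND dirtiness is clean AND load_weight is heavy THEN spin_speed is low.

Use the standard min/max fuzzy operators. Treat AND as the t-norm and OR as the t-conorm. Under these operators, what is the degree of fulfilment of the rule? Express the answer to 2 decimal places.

firing strength: (normal=0.91 OR medium=0.16) = 0.91; AND[min(a, b)] with clean=0.73, heavy=0.90 → w = 0.73

0.73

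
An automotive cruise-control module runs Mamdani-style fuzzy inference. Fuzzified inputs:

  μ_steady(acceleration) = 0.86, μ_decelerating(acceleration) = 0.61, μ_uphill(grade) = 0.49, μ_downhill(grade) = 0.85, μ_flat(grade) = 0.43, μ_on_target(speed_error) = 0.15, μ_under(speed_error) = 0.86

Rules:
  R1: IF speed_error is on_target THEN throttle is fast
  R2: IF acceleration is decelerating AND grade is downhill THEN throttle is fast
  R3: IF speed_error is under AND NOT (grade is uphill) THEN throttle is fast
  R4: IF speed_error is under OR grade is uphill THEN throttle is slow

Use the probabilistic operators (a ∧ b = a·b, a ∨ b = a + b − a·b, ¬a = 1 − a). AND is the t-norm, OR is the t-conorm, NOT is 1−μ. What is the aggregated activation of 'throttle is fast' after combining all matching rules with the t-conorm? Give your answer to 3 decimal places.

R1: on_target=0.15 → w = 0.1500
R2: decelerating=0.61, downhill=0.85; AND[a·b] → w = 0.5185
R3: under=0.86, ¬uphill=1−0.49=0.51; AND[a·b] → w = 0.4386
R4: under=0.86, uphill=0.49; OR[a + b − a·b] → w = 0.9286
Rules with consequent 'fast': {R1, R2, R3} → strengths 0.1500, 0.5185, 0.4386
Aggregate via t-conorm [a + b − a·b]: 0.7702

0.770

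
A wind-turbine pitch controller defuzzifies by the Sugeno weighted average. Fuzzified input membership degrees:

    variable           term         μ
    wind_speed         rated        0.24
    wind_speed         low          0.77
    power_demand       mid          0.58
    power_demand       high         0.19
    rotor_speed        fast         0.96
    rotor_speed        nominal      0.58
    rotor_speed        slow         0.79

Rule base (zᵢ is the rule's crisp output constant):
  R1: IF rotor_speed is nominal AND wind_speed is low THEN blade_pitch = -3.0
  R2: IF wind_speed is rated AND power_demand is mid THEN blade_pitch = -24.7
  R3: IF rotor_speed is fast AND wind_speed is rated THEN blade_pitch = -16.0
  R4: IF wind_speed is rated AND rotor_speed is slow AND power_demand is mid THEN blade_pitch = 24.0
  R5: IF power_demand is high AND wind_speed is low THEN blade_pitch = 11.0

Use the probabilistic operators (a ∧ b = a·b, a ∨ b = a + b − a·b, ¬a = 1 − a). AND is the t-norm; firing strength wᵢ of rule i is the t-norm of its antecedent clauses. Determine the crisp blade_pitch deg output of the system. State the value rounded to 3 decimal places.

R1 (z=-3.0): nominal=0.58, low=0.77; AND[a·b] → w = 0.4466
R2 (z=-24.7): rated=0.24, mid=0.58; AND[a·b] → w = 0.1392
R3 (z=-16.0): fast=0.96, rated=0.24; AND[a·b] → w = 0.2304
R4 (z=24.0): rated=0.24, slow=0.79, mid=0.58; AND[a·b] → w = 0.1100
R5 (z=11.0): high=0.19, low=0.77; AND[a·b] → w = 0.1463
Weighted average = (0.4466·-3.0 + 0.1392·-24.7 + 0.2304·-16.0 + 0.1100·24.0 + 0.1463·11.0) / (0.4466 + 0.1392 + 0.2304 + 0.1100 + 0.1463)
  = -4.2159 / 1.0725 = -3.931

-3.931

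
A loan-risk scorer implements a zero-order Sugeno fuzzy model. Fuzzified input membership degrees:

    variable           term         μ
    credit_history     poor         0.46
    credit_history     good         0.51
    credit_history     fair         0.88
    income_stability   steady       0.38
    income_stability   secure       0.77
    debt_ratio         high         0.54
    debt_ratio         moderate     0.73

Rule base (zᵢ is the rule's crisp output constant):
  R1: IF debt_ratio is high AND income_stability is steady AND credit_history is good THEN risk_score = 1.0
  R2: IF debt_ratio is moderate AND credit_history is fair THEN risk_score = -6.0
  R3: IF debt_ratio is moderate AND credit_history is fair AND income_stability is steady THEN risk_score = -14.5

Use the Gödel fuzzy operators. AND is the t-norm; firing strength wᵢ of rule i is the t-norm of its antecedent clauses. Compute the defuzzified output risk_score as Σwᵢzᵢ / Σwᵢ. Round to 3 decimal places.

R1 (z=1.0): high=0.54, steady=0.38, good=0.51; AND[min(a, b)] → w = 0.38
R2 (z=-6.0): moderate=0.73, fair=0.88; AND[min(a, b)] → w = 0.73
R3 (z=-14.5): moderate=0.73, fair=0.88, steady=0.38; AND[min(a, b)] → w = 0.38
Weighted average = (0.38·1.0 + 0.73·-6.0 + 0.38·-14.5) / (0.38 + 0.73 + 0.38)
  = -9.5100 / 1.4900 = -6.383

-6.383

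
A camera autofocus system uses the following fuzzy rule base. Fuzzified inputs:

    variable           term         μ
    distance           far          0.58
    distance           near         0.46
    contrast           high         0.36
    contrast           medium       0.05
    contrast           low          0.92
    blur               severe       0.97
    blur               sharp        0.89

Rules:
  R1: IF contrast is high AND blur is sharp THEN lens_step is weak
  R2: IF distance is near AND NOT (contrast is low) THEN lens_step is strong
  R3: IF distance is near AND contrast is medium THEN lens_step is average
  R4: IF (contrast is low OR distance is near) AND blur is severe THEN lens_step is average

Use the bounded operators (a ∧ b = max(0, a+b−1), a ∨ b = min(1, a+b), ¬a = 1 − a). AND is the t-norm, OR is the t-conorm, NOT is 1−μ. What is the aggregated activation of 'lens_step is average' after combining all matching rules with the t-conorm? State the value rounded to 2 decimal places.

R1: high=0.36, sharp=0.89; AND[max(0, a+b−1)] → w = 0.25
R2: near=0.46, ¬low=1−0.92=0.08; AND[max(0, a+b−1)] → w = 0.00
R3: near=0.46, medium=0.05; AND[max(0, a+b−1)] → w = 0.00
R4: (low=0.92 OR near=0.46) = 1.00; AND[max(0, a+b−1)] with severe=0.97 → w = 0.97
Rules with consequent 'average': {R3, R4} → strengths 0.00, 0.97
Aggregate via t-conorm [min(1, a+b)]: 0.97

0.97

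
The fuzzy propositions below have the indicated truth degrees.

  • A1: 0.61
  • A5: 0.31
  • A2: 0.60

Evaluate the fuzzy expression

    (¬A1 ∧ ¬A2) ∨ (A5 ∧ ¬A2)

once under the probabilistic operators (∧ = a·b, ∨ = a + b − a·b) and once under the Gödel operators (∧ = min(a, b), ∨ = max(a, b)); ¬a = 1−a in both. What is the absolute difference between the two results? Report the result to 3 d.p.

Under probabilistic:
  ¬A1 = 1 − 0.6100 = 0.3900
  ¬A2 = 1 − 0.6000 = 0.4000
  ¬A1 ∧ ¬A2 = a·b on (0.3900, 0.4000) = 0.1560
  ¬A2 = 1 − 0.6000 = 0.4000
  A5 ∧ ¬A2 = a·b on (0.3100, 0.4000) = 0.1240
  (¬A1 ∧ ¬A2) ∨ (A5 ∧ ¬A2) = a + b − a·b on (0.1560, 0.1240) = 0.2607
  → value = 0.2607
Under Gödel:
  ¬A1 = 1 − 0.61 = 0.39
  ¬A2 = 1 − 0.60 = 0.40
  ¬A1 ∧ ¬A2 = min(a, b) on (0.39, 0.40) = 0.39
  ¬A2 = 1 − 0.60 = 0.40
  A5 ∧ ¬A2 = min(a, b) on (0.31, 0.40) = 0.31
  (¬A1 ∧ ¬A2) ∨ (A5 ∧ ¬A2) = max(a, b) on (0.39, 0.31) = 0.39
  → value = 0.3900
|0.2607 − 0.3900| = 0.129

0.129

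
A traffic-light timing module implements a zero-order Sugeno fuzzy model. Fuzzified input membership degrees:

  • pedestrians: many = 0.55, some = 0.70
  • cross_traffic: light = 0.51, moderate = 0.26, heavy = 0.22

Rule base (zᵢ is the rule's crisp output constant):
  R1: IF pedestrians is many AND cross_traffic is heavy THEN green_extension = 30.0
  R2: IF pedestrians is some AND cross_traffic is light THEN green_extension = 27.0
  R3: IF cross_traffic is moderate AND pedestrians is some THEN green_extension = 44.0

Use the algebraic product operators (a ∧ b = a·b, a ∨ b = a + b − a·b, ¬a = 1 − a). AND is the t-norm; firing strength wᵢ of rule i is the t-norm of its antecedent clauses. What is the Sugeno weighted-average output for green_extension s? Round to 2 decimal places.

R1 (z=30.0): many=0.55, heavy=0.22; AND[a·b] → w = 0.1210
R2 (z=27.0): some=0.70, light=0.51; AND[a·b] → w = 0.3570
R3 (z=44.0): moderate=0.26, some=0.70; AND[a·b] → w = 0.1820
Weighted average = (0.1210·30.0 + 0.3570·27.0 + 0.1820·44.0) / (0.1210 + 0.3570 + 0.1820)
  = 21.2770 / 0.6600 = 32.24

32.24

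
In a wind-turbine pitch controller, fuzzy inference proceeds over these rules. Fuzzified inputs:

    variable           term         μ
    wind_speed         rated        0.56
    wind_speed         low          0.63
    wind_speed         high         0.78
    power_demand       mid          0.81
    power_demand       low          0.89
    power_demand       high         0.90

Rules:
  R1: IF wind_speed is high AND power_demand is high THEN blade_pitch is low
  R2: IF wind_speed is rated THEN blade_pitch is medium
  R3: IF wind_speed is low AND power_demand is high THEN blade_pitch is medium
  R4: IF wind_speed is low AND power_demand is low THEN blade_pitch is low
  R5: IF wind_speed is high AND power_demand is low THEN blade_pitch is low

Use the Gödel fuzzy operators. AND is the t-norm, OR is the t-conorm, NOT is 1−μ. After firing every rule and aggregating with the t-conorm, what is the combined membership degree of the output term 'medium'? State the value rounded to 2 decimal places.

0.63

R1: high=0.78, high=0.90; AND[min(a, b)] → w = 0.78
R2: rated=0.56 → w = 0.56
R3: low=0.63, high=0.90; AND[min(a, b)] → w = 0.63
R4: low=0.63, low=0.89; AND[min(a, b)] → w = 0.63
R5: high=0.78, low=0.89; AND[min(a, b)] → w = 0.78
Rules with consequent 'medium': {R2, R3} → strengths 0.56, 0.63
Aggregate via t-conorm [max(a, b)]: 0.63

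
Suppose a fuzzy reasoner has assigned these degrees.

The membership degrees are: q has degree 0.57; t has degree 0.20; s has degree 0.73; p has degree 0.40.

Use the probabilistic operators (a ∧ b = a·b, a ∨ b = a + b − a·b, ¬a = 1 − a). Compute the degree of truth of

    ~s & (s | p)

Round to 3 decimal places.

0.226

~s = 1 − 0.7300 = 0.2700
s | p = a + b − a·b on (0.7300, 0.4000) = 0.8380
~s & (s | p) = a·b on (0.2700, 0.8380) = 0.2263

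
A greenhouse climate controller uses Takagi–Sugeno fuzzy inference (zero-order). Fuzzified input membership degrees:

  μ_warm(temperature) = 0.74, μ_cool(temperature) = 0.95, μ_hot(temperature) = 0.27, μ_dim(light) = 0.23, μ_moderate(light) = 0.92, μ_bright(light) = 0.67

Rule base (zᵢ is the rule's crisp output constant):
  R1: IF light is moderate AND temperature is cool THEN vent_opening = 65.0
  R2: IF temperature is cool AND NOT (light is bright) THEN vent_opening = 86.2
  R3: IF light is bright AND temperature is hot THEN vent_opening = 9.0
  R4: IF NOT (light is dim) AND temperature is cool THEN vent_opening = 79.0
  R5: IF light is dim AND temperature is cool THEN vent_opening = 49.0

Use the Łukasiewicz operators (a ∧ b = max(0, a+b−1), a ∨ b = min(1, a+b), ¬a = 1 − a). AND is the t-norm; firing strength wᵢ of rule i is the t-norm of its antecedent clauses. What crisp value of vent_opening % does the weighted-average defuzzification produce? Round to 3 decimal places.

71.408

R1 (z=65.0): moderate=0.92, cool=0.95; AND[max(0, a+b−1)] → w = 0.87
R2 (z=86.2): cool=0.95, ¬bright=1−0.67=0.33; AND[max(0, a+b−1)] → w = 0.28
R3 (z=9.0): bright=0.67, hot=0.27; AND[max(0, a+b−1)] → w = 0.00
R4 (z=79.0): ¬dim=1−0.23=0.77, cool=0.95; AND[max(0, a+b−1)] → w = 0.72
R5 (z=49.0): dim=0.23, cool=0.95; AND[max(0, a+b−1)] → w = 0.18
Weighted average = (0.87·65.0 + 0.28·86.2 + 0.00·9.0 + 0.72·79.0 + 0.18·49.0) / (0.87 + 0.28 + 0.00 + 0.72 + 0.18)
  = 146.3860 / 2.0500 = 71.408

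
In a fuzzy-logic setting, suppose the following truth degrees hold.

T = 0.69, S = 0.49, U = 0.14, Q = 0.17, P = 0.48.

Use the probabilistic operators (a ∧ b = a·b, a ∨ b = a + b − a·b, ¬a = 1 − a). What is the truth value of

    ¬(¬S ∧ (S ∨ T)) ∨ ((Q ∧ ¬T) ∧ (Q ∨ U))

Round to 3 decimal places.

¬S = 1 − 0.4900 = 0.5100
S ∨ T = a + b − a·b on (0.4900, 0.6900) = 0.8419
¬S ∧ (S ∨ T) = a·b on (0.5100, 0.8419) = 0.4294
¬(¬S ∧ (S ∨ T)) = 1 − 0.4294 = 0.5706
¬T = 1 − 0.6900 = 0.3100
Q ∧ ¬T = a·b on (0.1700, 0.3100) = 0.0527
Q ∨ U = a + b − a·b on (0.1700, 0.1400) = 0.2862
(Q ∧ ¬T) ∧ (Q ∨ U) = a·b on (0.0527, 0.2862) = 0.0151
¬(¬S ∧ (S ∨ T)) ∨ ((Q ∧ ¬T) ∧ (Q ∨ U)) = a + b − a·b on (0.5706, 0.0151) = 0.5771

0.577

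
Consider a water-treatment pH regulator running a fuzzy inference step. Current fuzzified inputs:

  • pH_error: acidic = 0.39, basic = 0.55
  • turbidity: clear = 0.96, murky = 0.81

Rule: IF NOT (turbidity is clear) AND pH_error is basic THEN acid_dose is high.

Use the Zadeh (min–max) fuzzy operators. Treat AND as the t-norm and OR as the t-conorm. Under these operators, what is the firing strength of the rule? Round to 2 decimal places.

0.04

firing strength: ¬clear=1−0.96=0.04, basic=0.55; AND[min(a, b)] → w = 0.04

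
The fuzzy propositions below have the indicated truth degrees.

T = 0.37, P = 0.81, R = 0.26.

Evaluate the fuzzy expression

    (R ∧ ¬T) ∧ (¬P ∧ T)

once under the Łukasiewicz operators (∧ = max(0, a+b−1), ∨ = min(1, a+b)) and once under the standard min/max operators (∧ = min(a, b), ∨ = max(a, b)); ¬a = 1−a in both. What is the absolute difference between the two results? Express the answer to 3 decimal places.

Under Łukasiewicz:
  ¬T = 1 − 0.37 = 0.63
  R ∧ ¬T = max(0, a+b−1) on (0.26, 0.63) = 0.00
  ¬P = 1 − 0.81 = 0.19
  ¬P ∧ T = max(0, a+b−1) on (0.19, 0.37) = 0.00
  (R ∧ ¬T) ∧ (¬P ∧ T) = max(0, a+b−1) on (0.00, 0.00) = 0.00
  → value = 0.0000
Under standard min/max:
  ¬T = 1 − 0.37 = 0.63
  R ∧ ¬T = min(a, b) on (0.26, 0.63) = 0.26
  ¬P = 1 − 0.81 = 0.19
  ¬P ∧ T = min(a, b) on (0.19, 0.37) = 0.19
  (R ∧ ¬T) ∧ (¬P ∧ T) = min(a, b) on (0.26, 0.19) = 0.19
  → value = 0.1900
|0.0000 − 0.1900| = 0.190

0.190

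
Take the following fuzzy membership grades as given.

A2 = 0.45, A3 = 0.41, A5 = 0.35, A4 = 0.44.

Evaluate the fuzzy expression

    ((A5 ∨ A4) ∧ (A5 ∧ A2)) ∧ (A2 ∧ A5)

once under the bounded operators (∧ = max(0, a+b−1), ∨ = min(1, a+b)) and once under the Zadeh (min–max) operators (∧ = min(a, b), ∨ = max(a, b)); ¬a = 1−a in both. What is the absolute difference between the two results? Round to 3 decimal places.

Under bounded:
  A5 ∨ A4 = min(1, a+b) on (0.35, 0.44) = 0.79
  A5 ∧ A2 = max(0, a+b−1) on (0.35, 0.45) = 0.00
  (A5 ∨ A4) ∧ (A5 ∧ A2) = max(0, a+b−1) on (0.79, 0.00) = 0.00
  A2 ∧ A5 = max(0, a+b−1) on (0.45, 0.35) = 0.00
  ((A5 ∨ A4) ∧ (A5 ∧ A2)) ∧ (A2 ∧ A5) = max(0, a+b−1) on (0.00, 0.00) = 0.00
  → value = 0.0000
Under Zadeh (min–max):
  A5 ∨ A4 = max(a, b) on (0.35, 0.44) = 0.44
  A5 ∧ A2 = min(a, b) on (0.35, 0.45) = 0.35
  (A5 ∨ A4) ∧ (A5 ∧ A2) = min(a, b) on (0.44, 0.35) = 0.35
  A2 ∧ A5 = min(a, b) on (0.45, 0.35) = 0.35
  ((A5 ∨ A4) ∧ (A5 ∧ A2)) ∧ (A2 ∧ A5) = min(a, b) on (0.35, 0.35) = 0.35
  → value = 0.3500
|0.0000 − 0.3500| = 0.350

0.350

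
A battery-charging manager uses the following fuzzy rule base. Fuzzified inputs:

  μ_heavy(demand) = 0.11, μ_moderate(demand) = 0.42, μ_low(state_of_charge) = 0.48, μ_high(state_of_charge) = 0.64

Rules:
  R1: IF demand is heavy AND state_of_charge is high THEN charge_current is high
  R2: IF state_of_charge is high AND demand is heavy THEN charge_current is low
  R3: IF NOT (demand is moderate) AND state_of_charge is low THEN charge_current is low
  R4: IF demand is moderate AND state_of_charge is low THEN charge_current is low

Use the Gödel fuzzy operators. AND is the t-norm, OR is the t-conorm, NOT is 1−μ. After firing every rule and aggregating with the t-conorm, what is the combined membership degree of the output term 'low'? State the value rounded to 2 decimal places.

0.48

R1: heavy=0.11, high=0.64; AND[min(a, b)] → w = 0.11
R2: high=0.64, heavy=0.11; AND[min(a, b)] → w = 0.11
R3: ¬moderate=1−0.42=0.58, low=0.48; AND[min(a, b)] → w = 0.48
R4: moderate=0.42, low=0.48; AND[min(a, b)] → w = 0.42
Rules with consequent 'low': {R2, R3, R4} → strengths 0.11, 0.48, 0.42
Aggregate via t-conorm [max(a, b)]: 0.48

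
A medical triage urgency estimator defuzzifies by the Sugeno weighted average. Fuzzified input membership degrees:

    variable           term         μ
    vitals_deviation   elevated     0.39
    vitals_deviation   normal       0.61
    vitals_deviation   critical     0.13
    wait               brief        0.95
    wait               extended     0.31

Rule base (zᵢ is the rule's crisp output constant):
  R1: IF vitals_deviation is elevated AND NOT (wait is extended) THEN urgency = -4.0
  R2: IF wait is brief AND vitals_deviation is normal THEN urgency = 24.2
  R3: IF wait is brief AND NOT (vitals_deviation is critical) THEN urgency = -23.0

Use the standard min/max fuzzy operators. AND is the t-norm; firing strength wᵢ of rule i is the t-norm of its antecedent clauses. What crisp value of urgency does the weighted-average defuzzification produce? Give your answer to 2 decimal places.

R1 (z=-4.0): elevated=0.39, ¬extended=1−0.31=0.69; AND[min(a, b)] → w = 0.39
R2 (z=24.2): brief=0.95, normal=0.61; AND[min(a, b)] → w = 0.61
R3 (z=-23.0): brief=0.95, ¬critical=1−0.13=0.87; AND[min(a, b)] → w = 0.87
Weighted average = (0.39·-4.0 + 0.61·24.2 + 0.87·-23.0) / (0.39 + 0.61 + 0.87)
  = -6.8080 / 1.8700 = -3.64

-3.64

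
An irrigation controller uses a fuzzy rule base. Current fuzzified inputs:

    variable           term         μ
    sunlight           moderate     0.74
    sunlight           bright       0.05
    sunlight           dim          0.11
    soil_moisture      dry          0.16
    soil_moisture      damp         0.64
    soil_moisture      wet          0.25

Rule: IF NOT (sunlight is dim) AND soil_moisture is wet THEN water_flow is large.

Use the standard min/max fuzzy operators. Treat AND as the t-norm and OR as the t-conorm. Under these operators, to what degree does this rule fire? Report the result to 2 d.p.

firing strength: ¬dim=1−0.11=0.89, wet=0.25; AND[min(a, b)] → w = 0.25

0.25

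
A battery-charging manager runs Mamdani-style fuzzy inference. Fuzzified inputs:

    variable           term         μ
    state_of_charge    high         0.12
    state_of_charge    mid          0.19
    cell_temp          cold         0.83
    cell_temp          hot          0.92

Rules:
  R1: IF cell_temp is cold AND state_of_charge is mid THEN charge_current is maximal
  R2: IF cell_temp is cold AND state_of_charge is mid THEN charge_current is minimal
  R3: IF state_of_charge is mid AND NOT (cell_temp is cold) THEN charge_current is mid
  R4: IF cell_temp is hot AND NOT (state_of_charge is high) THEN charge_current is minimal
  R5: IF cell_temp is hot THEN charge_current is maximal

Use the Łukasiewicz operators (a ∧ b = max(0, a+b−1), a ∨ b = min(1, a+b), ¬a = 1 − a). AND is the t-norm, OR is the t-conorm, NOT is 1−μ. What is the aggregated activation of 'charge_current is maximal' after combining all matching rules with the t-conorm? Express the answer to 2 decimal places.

R1: cold=0.83, mid=0.19; AND[max(0, a+b−1)] → w = 0.02
R2: cold=0.83, mid=0.19; AND[max(0, a+b−1)] → w = 0.02
R3: mid=0.19, ¬cold=1−0.83=0.17; AND[max(0, a+b−1)] → w = 0.00
R4: hot=0.92, ¬high=1−0.12=0.88; AND[max(0, a+b−1)] → w = 0.80
R5: hot=0.92 → w = 0.92
Rules with consequent 'maximal': {R1, R5} → strengths 0.02, 0.92
Aggregate via t-conorm [min(1, a+b)]: 0.94

0.94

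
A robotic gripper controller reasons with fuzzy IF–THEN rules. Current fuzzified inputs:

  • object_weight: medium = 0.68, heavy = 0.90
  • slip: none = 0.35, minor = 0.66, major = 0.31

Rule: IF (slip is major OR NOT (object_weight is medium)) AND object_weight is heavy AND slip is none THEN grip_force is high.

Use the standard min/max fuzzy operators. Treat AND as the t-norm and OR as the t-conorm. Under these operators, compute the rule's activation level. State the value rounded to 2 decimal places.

firing strength: (major=0.31 OR ¬medium=1−0.68=0.32) = 0.32; AND[min(a, b)] with heavy=0.90, none=0.35 → w = 0.32

0.32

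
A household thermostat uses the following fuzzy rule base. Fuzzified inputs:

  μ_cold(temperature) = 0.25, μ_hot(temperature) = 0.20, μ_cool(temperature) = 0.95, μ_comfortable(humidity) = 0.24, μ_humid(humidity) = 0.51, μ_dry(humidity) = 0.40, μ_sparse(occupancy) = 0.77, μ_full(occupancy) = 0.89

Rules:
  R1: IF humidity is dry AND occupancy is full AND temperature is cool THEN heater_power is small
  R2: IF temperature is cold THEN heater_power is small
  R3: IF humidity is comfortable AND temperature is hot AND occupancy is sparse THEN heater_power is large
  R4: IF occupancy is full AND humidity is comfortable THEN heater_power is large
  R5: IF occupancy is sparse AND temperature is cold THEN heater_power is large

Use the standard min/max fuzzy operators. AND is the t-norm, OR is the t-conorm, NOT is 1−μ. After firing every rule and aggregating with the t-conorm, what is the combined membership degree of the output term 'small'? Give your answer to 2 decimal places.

R1: dry=0.40, full=0.89, cool=0.95; AND[min(a, b)] → w = 0.40
R2: cold=0.25 → w = 0.25
R3: comfortable=0.24, hot=0.20, sparse=0.77; AND[min(a, b)] → w = 0.20
R4: full=0.89, comfortable=0.24; AND[min(a, b)] → w = 0.24
R5: sparse=0.77, cold=0.25; AND[min(a, b)] → w = 0.25
Rules with consequent 'small': {R1, R2} → strengths 0.40, 0.25
Aggregate via t-conorm [max(a, b)]: 0.40

0.40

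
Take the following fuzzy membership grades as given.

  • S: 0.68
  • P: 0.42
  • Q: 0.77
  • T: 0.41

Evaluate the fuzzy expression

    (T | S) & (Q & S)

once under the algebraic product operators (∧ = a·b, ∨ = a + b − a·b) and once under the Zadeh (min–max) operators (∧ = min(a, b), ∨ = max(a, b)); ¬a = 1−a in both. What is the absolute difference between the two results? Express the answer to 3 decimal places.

Under algebraic product:
  T | S = a + b − a·b on (0.4100, 0.6800) = 0.8112
  Q & S = a·b on (0.7700, 0.6800) = 0.5236
  (T | S) & (Q & S) = a·b on (0.8112, 0.5236) = 0.4247
  → value = 0.4247
Under Zadeh (min–max):
  T | S = max(a, b) on (0.41, 0.68) = 0.68
  Q & S = min(a, b) on (0.77, 0.68) = 0.68
  (T | S) & (Q & S) = min(a, b) on (0.68, 0.68) = 0.68
  → value = 0.6800
|0.4247 − 0.6800| = 0.255

0.255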